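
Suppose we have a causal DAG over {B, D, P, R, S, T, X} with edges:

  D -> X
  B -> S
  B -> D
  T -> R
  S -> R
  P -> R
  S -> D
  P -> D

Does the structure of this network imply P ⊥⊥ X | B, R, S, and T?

There are 3 undirected paths between P and X; checking each against the conditioning set {B, R, S, T}:
Path 1: P → R ← S ← B → D → X
  S is a chain here and S is conditioned on, so the path is blocked at S.
Path 2: P → R ← S → D → X
  S is a fork here and S is conditioned on, so the path is blocked at S.
Path 3: P → D → X
  D is a chain and D is not conditioned on — no node blocks this path, so it is active.
Because an active path exists, P and X are not d-separated.

No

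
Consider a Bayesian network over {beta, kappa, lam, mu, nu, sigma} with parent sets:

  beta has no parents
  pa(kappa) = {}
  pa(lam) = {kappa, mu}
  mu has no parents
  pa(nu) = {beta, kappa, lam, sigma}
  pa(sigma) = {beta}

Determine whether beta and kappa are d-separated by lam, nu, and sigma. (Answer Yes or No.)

We examine all 4 paths between beta and kappa:
  1. beta → sigma → nu ← kappa — sigma:chain[blocks]; nu:collider[open] ⇒ blocked
  2. beta → sigma → nu ← lam ← kappa — sigma:chain[blocks]; nu:collider[open]; lam:chain[blocks] ⇒ blocked
  3. beta → nu ← kappa — nu:collider[open] ⇒ active
  4. beta → nu ← lam ← kappa — nu:collider[open]; lam:chain[blocks] ⇒ blocked
Because an active path exists, beta and kappa are not d-separated.

No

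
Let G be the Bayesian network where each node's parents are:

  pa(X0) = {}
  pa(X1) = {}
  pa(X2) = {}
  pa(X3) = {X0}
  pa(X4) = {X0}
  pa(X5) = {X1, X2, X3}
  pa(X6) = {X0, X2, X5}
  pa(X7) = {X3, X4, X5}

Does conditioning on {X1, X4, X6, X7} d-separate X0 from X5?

We examine all 6 paths between X0 and X5:
  1. X0 → X4 → X7 ← X3 → X5 — X4:chain[blocks]; X7:collider[open]; X3:fork[open] ⇒ blocked
  2. X0 → X4 → X7 ← X5 — X4:chain[blocks]; X7:collider[open] ⇒ blocked
  3. X0 → X6 ← X2 → X5 — X6:collider[open]; X2:fork[open] ⇒ active
  4. X0 → X6 ← X5 — X6:collider[open] ⇒ active
  5. X0 → X3 → X7 ← X5 — X3:chain[open]; X7:collider[open] ⇒ active
  6. X0 → X3 → X5 — X3:chain[open] ⇒ active
Because an active path exists, X0 and X5 are not d-separated.

No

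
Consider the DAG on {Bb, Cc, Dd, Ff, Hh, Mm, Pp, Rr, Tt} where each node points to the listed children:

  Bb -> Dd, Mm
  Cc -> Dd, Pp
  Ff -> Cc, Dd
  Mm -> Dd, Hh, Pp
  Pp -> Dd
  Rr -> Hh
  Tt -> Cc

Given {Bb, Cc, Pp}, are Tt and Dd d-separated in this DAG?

There are 5 undirected paths between Tt and Dd; checking each against the conditioning set {Bb, Cc, Pp}:
Path 1: Tt → Cc → Pp ← Mm ← Bb → Dd
  Cc is a chain here and Cc is conditioned on, so the path is blocked at Cc.
Path 2: Tt → Cc → Pp ← Mm → Dd
  Cc is a chain here and Cc is conditioned on, so the path is blocked at Cc.
Path 3: Tt → Cc → Pp → Dd
  Cc is a chain here and Cc is conditioned on, so the path is blocked at Cc.
Path 4: Tt → Cc → Dd
  Cc is a chain here and Cc is conditioned on, so the path is blocked at Cc.
Path 5: Tt → Cc ← Ff → Dd
  Cc is a collider and Cc is conditioned on, which opens it; Ff is a fork and Ff is not conditioned on — no node blocks this path, so it is active.
Since the path Tt → Cc ← Ff → Dd is active, Tt and Dd are not d-separated given {Bb, Cc, Pp}.

No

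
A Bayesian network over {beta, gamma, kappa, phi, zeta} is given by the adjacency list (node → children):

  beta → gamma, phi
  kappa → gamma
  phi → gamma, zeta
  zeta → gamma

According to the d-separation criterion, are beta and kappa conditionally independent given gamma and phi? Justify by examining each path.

No — beta and kappa are not d-separated given {gamma, phi}.

We examine all 3 paths between beta and kappa:
Path 1: beta → phi → zeta → gamma ← kappa
  phi is a chain here and phi is conditioned on, so the path is blocked at phi.
Path 2: beta → phi → gamma ← kappa
  phi is a chain here and phi is conditioned on, so the path is blocked at phi.
Path 3: beta → gamma ← kappa
  gamma is a collider and gamma is conditioned on, which opens it — no node blocks this path, so it is active.
Since the path beta → gamma ← kappa is active, beta and kappa are not d-separated given {gamma, phi}.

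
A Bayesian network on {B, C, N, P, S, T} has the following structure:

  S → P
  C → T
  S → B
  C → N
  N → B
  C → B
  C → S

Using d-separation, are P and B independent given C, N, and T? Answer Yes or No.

Enumerating the 3 paths from P to B and testing each for blocking by {C, N, T}:
Path 1: P ← S ← C → N → B
  C is a fork here and C is conditioned on, so the path is blocked at C.
Path 2: P ← S ← C → B
  C is a fork here and C is conditioned on, so the path is blocked at C.
Path 3: P ← S → B
  S is a fork and S is not conditioned on — no node blocks this path, so it is active.
Because an active path exists, P and B are not d-separated.

No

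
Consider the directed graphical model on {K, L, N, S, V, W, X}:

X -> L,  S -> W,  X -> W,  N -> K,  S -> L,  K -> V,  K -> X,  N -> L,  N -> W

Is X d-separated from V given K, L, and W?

Yes

5 paths connect X and V; each must be blocked for d-separation to hold:
  1. X → L ← N → K → V — L:collider[open]; N:fork[open]; K:chain[blocks] ⇒ blocked
  2. X → L ← S → W ← N → K → V — L:collider[open]; S:fork[open]; W:collider[open]; N:fork[open]; K:chain[blocks] ⇒ blocked
  3. X → W ← N → K → V — W:collider[open]; N:fork[open]; K:chain[blocks] ⇒ blocked
  4. X → W ← S → L ← N → K → V — W:collider[open]; S:fork[open]; L:collider[open]; N:fork[open]; K:chain[blocks] ⇒ blocked
  5. X ← K → V — K:fork[blocks] ⇒ blocked
Since every path is blocked, d-separation holds.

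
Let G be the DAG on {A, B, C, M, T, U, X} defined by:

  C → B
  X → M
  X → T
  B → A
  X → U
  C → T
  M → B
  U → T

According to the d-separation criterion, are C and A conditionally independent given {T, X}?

No — C and A are not d-separated given {T, X}.

There are 3 undirected paths between C and A; checking each against the conditioning set {T, X}:
Path 1: C → T ← X → M → B → A
  X is a fork here and X is conditioned on, so the path is blocked at X.
Path 2: C → T ← U ← X → M → B → A
  X is a fork here and X is conditioned on, so the path is blocked at X.
Path 3: C → B → A
  B is a chain and B is not conditioned on — no node blocks this path, so it is active.
Because an active path exists, C and A are not d-separated.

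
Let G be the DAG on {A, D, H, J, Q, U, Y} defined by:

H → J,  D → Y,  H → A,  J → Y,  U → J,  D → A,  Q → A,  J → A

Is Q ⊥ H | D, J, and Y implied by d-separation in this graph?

Yes — Q and H are d-separated given {D, J, Y}.

We examine all 3 paths between Q and H:
  1. Q → A ← D → Y ← J ← H — A:collider[blocks]; D:fork[blocks]; Y:collider[open]; J:chain[blocks] ⇒ blocked
  2. Q → A ← J ← H — A:collider[blocks]; J:chain[blocks] ⇒ blocked
  3. Q → A ← H — A:collider[blocks] ⇒ blocked
Every path is blocked, so Q and H are d-separated given {D, J, Y}.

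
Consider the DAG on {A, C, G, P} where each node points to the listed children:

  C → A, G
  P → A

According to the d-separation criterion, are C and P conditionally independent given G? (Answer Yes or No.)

Yes

Only one path connects C and P:
Path 1: C → A ← P
  A is a collider here and neither A nor any of its descendants is conditioned on, so the collider stays closed — the path is blocked at A.
Since every path is blocked, d-separation holds.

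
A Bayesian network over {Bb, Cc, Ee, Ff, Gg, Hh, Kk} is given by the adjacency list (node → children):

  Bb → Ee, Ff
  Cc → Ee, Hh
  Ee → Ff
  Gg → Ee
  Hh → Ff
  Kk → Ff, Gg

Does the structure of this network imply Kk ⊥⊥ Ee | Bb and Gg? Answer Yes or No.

We examine all 4 paths between Kk and Ee:
Path 1: Kk → Gg → Ee
  Gg is a chain here and Gg is conditioned on, so the path is blocked at Gg.
Path 2: Kk → Ff ← Bb → Ee
  Ff is a collider here and neither Ff nor any of its descendants is conditioned on, so the collider stays closed — the path is blocked at Ff.
Path 3: Kk → Ff ← Ee
  Ff is a collider here and neither Ff nor any of its descendants is conditioned on, so the collider stays closed — the path is blocked at Ff.
Path 4: Kk → Ff ← Hh ← Cc → Ee
  Ff is a collider here and neither Ff nor any of its descendants is conditioned on, so the collider stays closed — the path is blocked at Ff.
Every path is blocked, so Kk and Ee are d-separated given {Bb, Gg}.

Yes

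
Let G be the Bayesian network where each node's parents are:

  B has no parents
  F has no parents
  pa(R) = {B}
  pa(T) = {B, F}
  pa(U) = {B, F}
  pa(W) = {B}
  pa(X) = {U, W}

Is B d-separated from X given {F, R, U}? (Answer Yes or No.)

No — B and X are not d-separated given {F, R, U}.

3 paths connect B and X; each must be blocked for d-separation to hold:
Path 1: B → W → X
  W is a chain and W is not conditioned on — no node blocks this path, so it is active.
Path 2: B → T ← F → U → X
  T is a collider here and neither T nor any of its descendants is conditioned on, so the collider stays closed — the path is blocked at T.
Path 3: B → U → X
  U is a chain here and U is conditioned on, so the path is blocked at U.
At least one path is unblocked, so d-separation fails.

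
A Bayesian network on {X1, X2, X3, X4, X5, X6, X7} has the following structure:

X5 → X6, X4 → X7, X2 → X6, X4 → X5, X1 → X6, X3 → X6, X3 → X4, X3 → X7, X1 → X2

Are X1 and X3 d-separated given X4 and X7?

There are 6 undirected paths between X1 and X3; checking each against the conditioning set {X4, X7}:
Path 1: X1 → X2 → X6 ← X3
  X6 is a collider here and neither X6 nor any of its descendants is conditioned on, so the collider stays closed — the path is blocked at X6.
Path 2: X1 → X2 → X6 ← X5 ← X4 ← X3
  X6 is a collider here and neither X6 nor any of its descendants is conditioned on, so the collider stays closed — the path is blocked at X6.
Path 3: X1 → X2 → X6 ← X5 ← X4 → X7 ← X3
  X6 is a collider here and neither X6 nor any of its descendants is conditioned on, so the collider stays closed — the path is blocked at X6.
Path 4: X1 → X6 ← X3
  X6 is a collider here and neither X6 nor any of its descendants is conditioned on, so the collider stays closed — the path is blocked at X6.
Path 5: X1 → X6 ← X5 ← X4 ← X3
  X6 is a collider here and neither X6 nor any of its descendants is conditioned on, so the collider stays closed — the path is blocked at X6.
Path 6: X1 → X6 ← X5 ← X4 → X7 ← X3
  X6 is a collider here and neither X6 nor any of its descendants is conditioned on, so the collider stays closed — the path is blocked at X6.
All paths are blocked; X1 ⊥ X3 | {X4, X7} holds.

Yes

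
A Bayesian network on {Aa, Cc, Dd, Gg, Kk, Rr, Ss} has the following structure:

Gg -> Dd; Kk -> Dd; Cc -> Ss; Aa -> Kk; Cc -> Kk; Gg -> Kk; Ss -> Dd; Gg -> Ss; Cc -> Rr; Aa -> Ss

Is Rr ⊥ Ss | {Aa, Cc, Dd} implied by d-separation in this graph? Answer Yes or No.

Yes

There are 6 undirected paths between Rr and Ss; checking each against the conditioning set {Aa, Cc, Dd}:
Path 1: Rr ← Cc → Kk ← Gg → Ss
  Cc is a fork here and Cc is conditioned on, so the path is blocked at Cc.
Path 2: Rr ← Cc → Kk ← Gg → Dd ← Ss
  Cc is a fork here and Cc is conditioned on, so the path is blocked at Cc.
Path 3: Rr ← Cc → Kk ← Aa → Ss
  Cc is a fork here and Cc is conditioned on, so the path is blocked at Cc.
Path 4: Rr ← Cc → Kk → Dd ← Gg → Ss
  Cc is a fork here and Cc is conditioned on, so the path is blocked at Cc.
Path 5: Rr ← Cc → Kk → Dd ← Ss
  Cc is a fork here and Cc is conditioned on, so the path is blocked at Cc.
Path 6: Rr ← Cc → Ss
  Cc is a fork here and Cc is conditioned on, so the path is blocked at Cc.
Every path is blocked, so Rr and Ss are d-separated given {Aa, Cc, Dd}.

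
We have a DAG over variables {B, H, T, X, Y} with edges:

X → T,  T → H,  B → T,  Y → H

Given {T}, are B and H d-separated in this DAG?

Yes

Only one path connects B and H:
Path 1: B → T → H
  T is a chain here and T is conditioned on, so the path is blocked at T.
All paths are blocked; B ⊥ H | {T} holds.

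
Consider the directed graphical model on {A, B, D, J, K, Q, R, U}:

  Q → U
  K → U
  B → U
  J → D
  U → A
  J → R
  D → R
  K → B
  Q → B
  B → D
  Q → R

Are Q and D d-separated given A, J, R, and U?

Enumerating the 5 paths from Q to D and testing each for blocking by {A, J, R, U}:
Path 1: Q → R ← J → D
  J is a fork here and J is conditioned on, so the path is blocked at J.
Path 2: Q → R ← D
  R is a collider and R is conditioned on, which opens it — no node blocks this path, so it is active.
Path 3: Q → U ← K → B → D
  U is a collider and U is conditioned on, which opens it; K is a fork and K is not conditioned on; B is a chain and B is not conditioned on — no node blocks this path, so it is active.
Path 4: Q → U ← B → D
  U is a collider and U is conditioned on, which opens it; B is a fork and B is not conditioned on — no node blocks this path, so it is active.
Path 5: Q → B → D
  B is a chain and B is not conditioned on — no node blocks this path, so it is active.
Because an active path exists, Q and D are not d-separated.

No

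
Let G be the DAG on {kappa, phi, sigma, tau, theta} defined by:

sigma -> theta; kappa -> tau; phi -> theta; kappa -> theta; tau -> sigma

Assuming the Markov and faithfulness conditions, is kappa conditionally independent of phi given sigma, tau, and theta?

Enumerating the 2 paths from kappa to phi and testing each for blocking by {sigma, tau, theta}:
Path 1: kappa → tau → sigma → theta ← phi
  tau is a chain here and tau is conditioned on, so the path is blocked at tau.
Path 2: kappa → theta ← phi
  theta is a collider and theta is conditioned on, which opens it — no node blocks this path, so it is active.
At least one path is unblocked, so d-separation fails.

No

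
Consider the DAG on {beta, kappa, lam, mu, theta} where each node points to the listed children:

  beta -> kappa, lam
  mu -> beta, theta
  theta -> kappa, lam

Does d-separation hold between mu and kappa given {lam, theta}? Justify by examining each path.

4 paths connect mu and kappa; each must be blocked for d-separation to hold:
  1. mu → theta → lam ← beta → kappa — theta:chain[blocks]; lam:collider[open]; beta:fork[open] ⇒ blocked
  2. mu → theta → kappa — theta:chain[blocks] ⇒ blocked
  3. mu → beta → lam ← theta → kappa — beta:chain[open]; lam:collider[open]; theta:fork[blocks] ⇒ blocked
  4. mu → beta → kappa — beta:chain[open] ⇒ active
Since the path mu → beta → kappa is active, mu and kappa are not d-separated given {lam, theta}.

No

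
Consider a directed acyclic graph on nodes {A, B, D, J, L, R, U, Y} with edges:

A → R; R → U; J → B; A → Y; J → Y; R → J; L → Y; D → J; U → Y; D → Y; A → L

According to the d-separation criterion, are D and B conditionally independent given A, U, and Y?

No

Enumerating the 5 paths from D to B and testing each for blocking by {A, U, Y}:
  1. D → J → B — J:chain[open] ⇒ active
  2. D → Y ← A → R → J → B — Y:collider[open]; A:fork[blocks]; R:chain[open]; J:chain[open] ⇒ blocked
  3. D → Y ← J → B — Y:collider[open]; J:fork[open] ⇒ active
  4. D → Y ← L ← A → R → J → B — Y:collider[open]; L:chain[open]; A:fork[blocks]; R:chain[open]; J:chain[open] ⇒ blocked
  5. D → Y ← U ← R → J → B — Y:collider[open]; U:chain[blocks]; R:fork[open]; J:chain[open] ⇒ blocked
Since the path D → J → B is active, D and B are not d-separated given {A, U, Y}.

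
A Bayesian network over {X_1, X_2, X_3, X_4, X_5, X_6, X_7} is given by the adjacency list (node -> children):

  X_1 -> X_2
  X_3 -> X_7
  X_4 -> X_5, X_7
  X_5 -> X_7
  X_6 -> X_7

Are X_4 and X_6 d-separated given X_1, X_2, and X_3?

Yes — X_4 and X_6 are d-separated given {X_1, X_2, X_3}.

2 paths connect X_4 and X_6; each must be blocked for d-separation to hold:
  1. X_4 → X_5 → X_7 ← X_6 — X_5:chain[open]; X_7:collider[blocks] ⇒ blocked
  2. X_4 → X_7 ← X_6 — X_7:collider[blocks] ⇒ blocked
Every path is blocked, so X_4 and X_6 are d-separated given {X_1, X_2, X_3}.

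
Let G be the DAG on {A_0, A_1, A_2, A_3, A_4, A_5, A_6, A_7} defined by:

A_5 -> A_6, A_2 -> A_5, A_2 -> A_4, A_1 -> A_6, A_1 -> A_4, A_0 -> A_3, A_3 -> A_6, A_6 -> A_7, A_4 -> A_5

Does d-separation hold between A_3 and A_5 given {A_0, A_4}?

We examine all 3 paths between A_3 and A_5:
  1. A_3 → A_6 ← A_1 → A_4 ← A_2 → A_5 — A_6:collider[blocks]; A_1:fork[open]; A_4:collider[open]; A_2:fork[open] ⇒ blocked
  2. A_3 → A_6 ← A_1 → A_4 → A_5 — A_6:collider[blocks]; A_1:fork[open]; A_4:chain[blocks] ⇒ blocked
  3. A_3 → A_6 ← A_5 — A_6:collider[blocks] ⇒ blocked
Every path is blocked, so A_3 and A_5 are d-separated given {A_0, A_4}.

Yes — A_3 and A_5 are d-separated given {A_0, A_4}.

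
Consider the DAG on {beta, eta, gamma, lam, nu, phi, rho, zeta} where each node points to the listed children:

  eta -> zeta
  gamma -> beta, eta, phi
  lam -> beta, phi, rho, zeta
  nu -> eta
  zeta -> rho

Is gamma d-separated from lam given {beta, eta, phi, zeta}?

There are 4 undirected paths between gamma and lam; checking each against the conditioning set {beta, eta, phi, zeta}:
  1. gamma → phi ← lam — phi:collider[open] ⇒ active
  2. gamma → eta → zeta ← lam — eta:chain[blocks]; zeta:collider[open] ⇒ blocked
  3. gamma → eta → zeta → rho ← lam — eta:chain[blocks]; zeta:chain[blocks]; rho:collider[blocks] ⇒ blocked
  4. gamma → beta ← lam — beta:collider[open] ⇒ active
At least one path is unblocked, so d-separation fails.

No — gamma and lam are not d-separated given {beta, eta, phi, zeta}.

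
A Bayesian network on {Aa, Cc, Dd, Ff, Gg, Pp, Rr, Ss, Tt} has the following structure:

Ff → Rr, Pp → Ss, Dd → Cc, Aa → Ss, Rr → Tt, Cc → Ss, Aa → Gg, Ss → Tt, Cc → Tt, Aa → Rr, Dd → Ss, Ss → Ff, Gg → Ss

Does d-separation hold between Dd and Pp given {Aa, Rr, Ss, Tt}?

There are 6 undirected paths between Dd and Pp; checking each against the conditioning set {Aa, Rr, Ss, Tt}:
  1. Dd → Ss ← Pp — Ss:collider[open] ⇒ active
  2. Dd → Cc → Tt ← Ss ← Pp — Cc:chain[open]; Tt:collider[open]; Ss:chain[blocks] ⇒ blocked
  3. Dd → Cc → Tt ← Rr ← Aa → Ss ← Pp — Cc:chain[open]; Tt:collider[open]; Rr:chain[blocks]; Aa:fork[blocks]; Ss:collider[open] ⇒ blocked
  4. Dd → Cc → Tt ← Rr ← Aa → Gg → Ss ← Pp — Cc:chain[open]; Tt:collider[open]; Rr:chain[blocks]; Aa:fork[blocks]; Gg:chain[open]; Ss:collider[open] ⇒ blocked
  5. Dd → Cc → Tt ← Rr ← Ff ← Ss ← Pp — Cc:chain[open]; Tt:collider[open]; Rr:chain[blocks]; Ff:chain[open]; Ss:chain[blocks] ⇒ blocked
  6. Dd → Cc → Ss ← Pp — Cc:chain[open]; Ss:collider[open] ⇒ active
At least one path is unblocked, so d-separation fails.

No — Dd and Pp are not d-separated given {Aa, Rr, Ss, Tt}.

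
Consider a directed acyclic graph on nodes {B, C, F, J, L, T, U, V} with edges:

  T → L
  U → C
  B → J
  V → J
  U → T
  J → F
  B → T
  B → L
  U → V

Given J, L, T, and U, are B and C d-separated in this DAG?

We examine all 3 paths between B and C:
Path 1: B → J ← V ← U → C
  U is a fork here and U is conditioned on, so the path is blocked at U.
Path 2: B → T ← U → C
  U is a fork here and U is conditioned on, so the path is blocked at U.
Path 3: B → L ← T ← U → C
  T is a chain here and T is conditioned on, so the path is blocked at T.
All paths are blocked; B ⊥ C | {J, L, T, U} holds.

Yes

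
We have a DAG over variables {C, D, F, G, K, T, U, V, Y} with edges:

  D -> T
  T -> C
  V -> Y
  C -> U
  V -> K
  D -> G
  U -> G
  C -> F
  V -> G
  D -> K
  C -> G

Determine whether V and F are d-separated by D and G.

There are 6 undirected paths between V and F; checking each against the conditioning set {D, G}:
Path 1: V → K ← D → T → C → F
  K is a collider here and neither K nor any of its descendants is conditioned on, so the collider stays closed — the path is blocked at K.
Path 2: V → K ← D → G ← U ← C → F
  K is a collider here and neither K nor any of its descendants is conditioned on, so the collider stays closed — the path is blocked at K.
Path 3: V → K ← D → G ← C → F
  K is a collider here and neither K nor any of its descendants is conditioned on, so the collider stays closed — the path is blocked at K.
Path 4: V → G ← D → T → C → F
  D is a fork here and D is conditioned on, so the path is blocked at D.
Path 5: V → G ← U ← C → F
  G is a collider and G is conditioned on, which opens it; U is a chain and U is not conditioned on; C is a fork and C is not conditioned on — no node blocks this path, so it is active.
Path 6: V → G ← C → F
  G is a collider and G is conditioned on, which opens it; C is a fork and C is not conditioned on — no node blocks this path, so it is active.
Since the path V → G ← U ← C → F is active, V and F are not d-separated given {D, G}.

No — V and F are not d-separated given {D, G}.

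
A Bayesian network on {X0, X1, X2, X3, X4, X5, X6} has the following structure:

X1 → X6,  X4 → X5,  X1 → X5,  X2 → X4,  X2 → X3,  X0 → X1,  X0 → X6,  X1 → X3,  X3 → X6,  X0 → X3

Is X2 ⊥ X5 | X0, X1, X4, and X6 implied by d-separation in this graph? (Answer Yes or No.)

Enumerating the 6 paths from X2 to X5 and testing each for blocking by {X0, X1, X4, X6}:
Path 1: X2 → X4 → X5
  X4 is a chain here and X4 is conditioned on, so the path is blocked at X4.
Path 2: X2 → X3 ← X1 → X5
  X1 is a fork here and X1 is conditioned on, so the path is blocked at X1.
Path 3: X2 → X3 → X6 ← X1 → X5
  X1 is a fork here and X1 is conditioned on, so the path is blocked at X1.
Path 4: X2 → X3 → X6 ← X0 → X1 → X5
  X0 is a fork here and X0 is conditioned on, so the path is blocked at X0.
Path 5: X2 → X3 ← X0 → X1 → X5
  X0 is a fork here and X0 is conditioned on, so the path is blocked at X0.
Path 6: X2 → X3 ← X0 → X6 ← X1 → X5
  X0 is a fork here and X0 is conditioned on, so the path is blocked at X0.
Since every path is blocked, d-separation holds.

Yes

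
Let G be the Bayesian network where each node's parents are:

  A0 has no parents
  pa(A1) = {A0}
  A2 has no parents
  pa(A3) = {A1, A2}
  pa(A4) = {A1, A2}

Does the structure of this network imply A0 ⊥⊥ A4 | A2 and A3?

There are 2 undirected paths between A0 and A4; checking each against the conditioning set {A2, A3}:
Path 1: A0 → A1 → A4
  A1 is a chain and A1 is not conditioned on — no node blocks this path, so it is active.
Path 2: A0 → A1 → A3 ← A2 → A4
  A2 is a fork here and A2 is conditioned on, so the path is blocked at A2.
Since the path A0 → A1 → A4 is active, A0 and A4 are not d-separated given {A2, A3}.

No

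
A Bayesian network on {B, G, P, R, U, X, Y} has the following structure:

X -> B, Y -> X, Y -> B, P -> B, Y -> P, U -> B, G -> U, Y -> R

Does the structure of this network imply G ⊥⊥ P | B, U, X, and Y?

Yes

There are 3 undirected paths between G and P; checking each against the conditioning set {B, U, X, Y}:
Path 1: G → U → B ← P
  U is a chain here and U is conditioned on, so the path is blocked at U.
Path 2: G → U → B ← X ← Y → P
  U is a chain here and U is conditioned on, so the path is blocked at U.
Path 3: G → U → B ← Y → P
  U is a chain here and U is conditioned on, so the path is blocked at U.
Since every path is blocked, d-separation holds.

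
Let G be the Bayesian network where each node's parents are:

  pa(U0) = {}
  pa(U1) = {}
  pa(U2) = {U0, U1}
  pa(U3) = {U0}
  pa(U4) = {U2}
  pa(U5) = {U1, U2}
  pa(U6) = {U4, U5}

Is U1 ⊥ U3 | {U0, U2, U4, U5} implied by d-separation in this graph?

3 paths connect U1 and U3; each must be blocked for d-separation to hold:
  1. U1 → U2 ← U0 → U3 — U2:collider[open]; U0:fork[blocks] ⇒ blocked
  2. U1 → U5 ← U2 ← U0 → U3 — U5:collider[open]; U2:chain[blocks]; U0:fork[blocks] ⇒ blocked
  3. U1 → U5 → U6 ← U4 ← U2 ← U0 → U3 — U5:chain[blocks]; U6:collider[blocks]; U4:chain[blocks]; U2:chain[blocks]; U0:fork[blocks] ⇒ blocked
Every path is blocked, so U1 and U3 are d-separated given {U0, U2, U4, U5}.

Yes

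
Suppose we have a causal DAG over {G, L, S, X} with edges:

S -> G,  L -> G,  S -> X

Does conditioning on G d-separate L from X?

The only undirected path from L to X is:
  1. L → G ← S → X — G:collider[open]; S:fork[open] ⇒ active
Since the path L → G ← S → X is active, L and X are not d-separated given {G}.

No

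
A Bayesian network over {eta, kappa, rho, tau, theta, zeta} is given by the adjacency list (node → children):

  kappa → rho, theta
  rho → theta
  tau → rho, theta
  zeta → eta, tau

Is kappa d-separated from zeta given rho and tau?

Yes — kappa and zeta are d-separated given {rho, tau}.

We examine all 4 paths between kappa and zeta:
  1. kappa → rho → theta ← tau ← zeta — rho:chain[blocks]; theta:collider[blocks]; tau:chain[blocks] ⇒ blocked
  2. kappa → rho ← tau ← zeta — rho:collider[open]; tau:chain[blocks] ⇒ blocked
  3. kappa → theta ← rho ← tau ← zeta — theta:collider[blocks]; rho:chain[blocks]; tau:chain[blocks] ⇒ blocked
  4. kappa → theta ← tau ← zeta — theta:collider[blocks]; tau:chain[blocks] ⇒ blocked
All paths are blocked; kappa ⊥ zeta | {rho, tau} holds.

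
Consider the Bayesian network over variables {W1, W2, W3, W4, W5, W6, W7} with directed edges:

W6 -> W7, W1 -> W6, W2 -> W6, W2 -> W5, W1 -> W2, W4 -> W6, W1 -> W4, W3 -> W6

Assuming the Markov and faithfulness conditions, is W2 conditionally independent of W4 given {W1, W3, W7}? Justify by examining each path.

No — W2 and W4 are not d-separated given {W1, W3, W7}.

Enumerating the 4 paths from W2 to W4 and testing each for blocking by {W1, W3, W7}:
Path 1: W2 ← W1 → W4
  W1 is a fork here and W1 is conditioned on, so the path is blocked at W1.
Path 2: W2 ← W1 → W6 ← W4
  W1 is a fork here and W1 is conditioned on, so the path is blocked at W1.
Path 3: W2 → W6 ← W1 → W4
  W1 is a fork here and W1 is conditioned on, so the path is blocked at W1.
Path 4: W2 → W6 ← W4
  W6 is a collider and its descendant W7 is conditioned on, which opens it — no node blocks this path, so it is active.
At least one path is unblocked, so d-separation fails.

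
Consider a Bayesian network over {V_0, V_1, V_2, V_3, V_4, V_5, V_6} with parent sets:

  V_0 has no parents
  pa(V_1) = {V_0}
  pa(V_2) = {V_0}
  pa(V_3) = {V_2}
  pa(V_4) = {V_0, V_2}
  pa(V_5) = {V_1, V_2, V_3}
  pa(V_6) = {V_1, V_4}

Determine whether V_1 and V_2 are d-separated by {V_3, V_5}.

There are 6 undirected paths between V_1 and V_2; checking each against the conditioning set {V_3, V_5}:
Path 1: V_1 ← V_0 → V_2
  V_0 is a fork and V_0 is not conditioned on — no node blocks this path, so it is active.
Path 2: V_1 ← V_0 → V_4 ← V_2
  V_4 is a collider here and neither V_4 nor any of its descendants is conditioned on, so the collider stays closed — the path is blocked at V_4.
Path 3: V_1 → V_6 ← V_4 ← V_0 → V_2
  V_6 is a collider here and neither V_6 nor any of its descendants is conditioned on, so the collider stays closed — the path is blocked at V_6.
Path 4: V_1 → V_6 ← V_4 ← V_2
  V_6 is a collider here and neither V_6 nor any of its descendants is conditioned on, so the collider stays closed — the path is blocked at V_6.
Path 5: V_1 → V_5 ← V_2
  V_5 is a collider and V_5 is conditioned on, which opens it — no node blocks this path, so it is active.
Path 6: V_1 → V_5 ← V_3 ← V_2
  V_3 is a chain here and V_3 is conditioned on, so the path is blocked at V_3.
Since the path V_1 ← V_0 → V_2 is active, V_1 and V_2 are not d-separated given {V_3, V_5}.

No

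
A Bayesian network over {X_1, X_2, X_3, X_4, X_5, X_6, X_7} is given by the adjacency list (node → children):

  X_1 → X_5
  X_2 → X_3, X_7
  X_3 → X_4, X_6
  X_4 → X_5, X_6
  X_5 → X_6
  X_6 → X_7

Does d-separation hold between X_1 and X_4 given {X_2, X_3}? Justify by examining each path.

We examine all 4 paths between X_1 and X_4:
Path 1: X_1 → X_5 → X_6 → X_7 ← X_2 → X_3 → X_4
  X_7 is a collider here and neither X_7 nor any of its descendants is conditioned on, so the collider stays closed — the path is blocked at X_7.
Path 2: X_1 → X_5 → X_6 ← X_3 → X_4
  X_6 is a collider here and neither X_6 nor any of its descendants is conditioned on, so the collider stays closed — the path is blocked at X_6.
Path 3: X_1 → X_5 → X_6 ← X_4
  X_6 is a collider here and neither X_6 nor any of its descendants is conditioned on, so the collider stays closed — the path is blocked at X_6.
Path 4: X_1 → X_5 ← X_4
  X_5 is a collider here and neither X_5 nor any of its descendants is conditioned on, so the collider stays closed — the path is blocked at X_5.
All paths are blocked; X_1 ⊥ X_4 | {X_2, X_3} holds.

Yes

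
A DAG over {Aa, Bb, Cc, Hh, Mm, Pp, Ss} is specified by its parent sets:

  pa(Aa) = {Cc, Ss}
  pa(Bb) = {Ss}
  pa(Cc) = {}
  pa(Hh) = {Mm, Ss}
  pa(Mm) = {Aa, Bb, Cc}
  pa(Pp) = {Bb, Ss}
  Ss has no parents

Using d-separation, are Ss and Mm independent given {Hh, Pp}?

There are 5 undirected paths between Ss and Mm; checking each against the conditioning set {Hh, Pp}:
  1. Ss → Pp ← Bb → Mm — Pp:collider[open]; Bb:fork[open] ⇒ active
  2. Ss → Bb → Mm — Bb:chain[open] ⇒ active
  3. Ss → Hh ← Mm — Hh:collider[open] ⇒ active
  4. Ss → Aa ← Cc → Mm — Aa:collider[open]; Cc:fork[open] ⇒ active
  5. Ss → Aa → Mm — Aa:chain[open] ⇒ active
At least one path is unblocked, so d-separation fails.

No — Ss and Mm are not d-separated given {Hh, Pp}.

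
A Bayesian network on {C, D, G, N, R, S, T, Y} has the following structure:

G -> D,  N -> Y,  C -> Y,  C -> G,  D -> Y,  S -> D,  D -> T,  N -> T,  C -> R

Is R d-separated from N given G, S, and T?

Yes

There are 4 undirected paths between R and N; checking each against the conditioning set {G, S, T}:
Path 1: R ← C → Y ← D → T ← N
  Y is a collider here and neither Y nor any of its descendants is conditioned on, so the collider stays closed — the path is blocked at Y.
Path 2: R ← C → Y ← N
  Y is a collider here and neither Y nor any of its descendants is conditioned on, so the collider stays closed — the path is blocked at Y.
Path 3: R ← C → G → D → Y ← N
  G is a chain here and G is conditioned on, so the path is blocked at G.
Path 4: R ← C → G → D → T ← N
  G is a chain here and G is conditioned on, so the path is blocked at G.
All paths are blocked; R ⊥ N | {G, S, T} holds.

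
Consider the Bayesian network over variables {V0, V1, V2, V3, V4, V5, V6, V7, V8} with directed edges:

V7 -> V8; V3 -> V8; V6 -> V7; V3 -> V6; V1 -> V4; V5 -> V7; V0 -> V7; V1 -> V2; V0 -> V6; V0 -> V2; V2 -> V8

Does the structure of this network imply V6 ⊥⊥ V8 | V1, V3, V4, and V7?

5 paths connect V6 and V8; each must be blocked for d-separation to hold:
  1. V6 → V7 → V8 — V7:chain[blocks] ⇒ blocked
  2. V6 → V7 ← V0 → V2 → V8 — V7:collider[open]; V0:fork[open]; V2:chain[open] ⇒ active
  3. V6 ← V0 → V7 → V8 — V0:fork[open]; V7:chain[blocks] ⇒ blocked
  4. V6 ← V0 → V2 → V8 — V0:fork[open]; V2:chain[open] ⇒ active
  5. V6 ← V3 → V8 — V3:fork[blocks] ⇒ blocked
At least one path is unblocked, so d-separation fails.

No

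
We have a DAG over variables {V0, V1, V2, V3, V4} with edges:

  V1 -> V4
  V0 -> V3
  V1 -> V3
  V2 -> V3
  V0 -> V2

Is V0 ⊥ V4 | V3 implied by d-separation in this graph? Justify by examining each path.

Enumerating the 2 paths from V0 to V4 and testing each for blocking by {V3}:
Path 1: V0 → V2 → V3 ← V1 → V4
  V2 is a chain and V2 is not conditioned on; V3 is a collider and V3 is conditioned on, which opens it; V1 is a fork and V1 is not conditioned on — no node blocks this path, so it is active.
Path 2: V0 → V3 ← V1 → V4
  V3 is a collider and V3 is conditioned on, which opens it; V1 is a fork and V1 is not conditioned on — no node blocks this path, so it is active.
Because an active path exists, V0 and V4 are not d-separated.

No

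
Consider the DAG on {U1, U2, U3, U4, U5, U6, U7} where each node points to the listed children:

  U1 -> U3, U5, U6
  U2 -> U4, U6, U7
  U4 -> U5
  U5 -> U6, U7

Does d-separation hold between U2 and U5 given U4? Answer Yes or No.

4 paths connect U2 and U5; each must be blocked for d-separation to hold:
Path 1: U2 → U6 ← U5
  U6 is a collider here and neither U6 nor any of its descendants is conditioned on, so the collider stays closed — the path is blocked at U6.
Path 2: U2 → U6 ← U1 → U5
  U6 is a collider here and neither U6 nor any of its descendants is conditioned on, so the collider stays closed — the path is blocked at U6.
Path 3: U2 → U4 → U5
  U4 is a chain here and U4 is conditioned on, so the path is blocked at U4.
Path 4: U2 → U7 ← U5
  U7 is a collider here and neither U7 nor any of its descendants is conditioned on, so the collider stays closed — the path is blocked at U7.
All paths are blocked; U2 ⊥ U5 | {U4} holds.

Yes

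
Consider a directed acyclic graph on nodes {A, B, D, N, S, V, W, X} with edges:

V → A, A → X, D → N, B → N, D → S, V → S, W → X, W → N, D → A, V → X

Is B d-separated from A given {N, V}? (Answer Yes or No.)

We examine all 6 paths between B and A:
  1. B → N ← W → X ← V → S ← D → A — N:collider[open]; W:fork[open]; X:collider[blocks]; V:fork[blocks]; S:collider[blocks]; D:fork[open] ⇒ blocked
  2. B → N ← W → X ← V → A — N:collider[open]; W:fork[open]; X:collider[blocks]; V:fork[blocks] ⇒ blocked
  3. B → N ← W → X ← A — N:collider[open]; W:fork[open]; X:collider[blocks] ⇒ blocked
  4. B → N ← D → S ← V → X ← A — N:collider[open]; D:fork[open]; S:collider[blocks]; V:fork[blocks]; X:collider[blocks] ⇒ blocked
  5. B → N ← D → S ← V → A — N:collider[open]; D:fork[open]; S:collider[blocks]; V:fork[blocks] ⇒ blocked
  6. B → N ← D → A — N:collider[open]; D:fork[open] ⇒ active
At least one path is unblocked, so d-separation fails.

No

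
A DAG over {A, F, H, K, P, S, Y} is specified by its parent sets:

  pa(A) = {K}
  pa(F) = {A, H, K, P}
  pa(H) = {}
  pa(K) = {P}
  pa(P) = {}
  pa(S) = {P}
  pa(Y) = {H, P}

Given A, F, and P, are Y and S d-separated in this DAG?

Yes

We examine all 4 paths between Y and S:
  1. Y ← P → S — P:fork[blocks] ⇒ blocked
  2. Y ← H → F ← A ← K ← P → S — H:fork[open]; F:collider[open]; A:chain[blocks]; K:chain[open]; P:fork[blocks] ⇒ blocked
  3. Y ← H → F ← P → S — H:fork[open]; F:collider[open]; P:fork[blocks] ⇒ blocked
  4. Y ← H → F ← K ← P → S — H:fork[open]; F:collider[open]; K:chain[open]; P:fork[blocks] ⇒ blocked
Every path is blocked, so Y and S are d-separated given {A, F, P}.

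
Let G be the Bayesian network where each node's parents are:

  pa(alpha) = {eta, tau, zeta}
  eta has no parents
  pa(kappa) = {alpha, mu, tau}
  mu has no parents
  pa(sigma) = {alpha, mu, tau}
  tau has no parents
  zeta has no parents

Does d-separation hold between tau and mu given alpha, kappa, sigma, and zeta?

No — tau and mu are not d-separated given {alpha, kappa, sigma, zeta}.

6 paths connect tau and mu; each must be blocked for d-separation to hold:
Path 1: tau → alpha → sigma ← mu
  alpha is a chain here and alpha is conditioned on, so the path is blocked at alpha.
Path 2: tau → alpha → kappa ← mu
  alpha is a chain here and alpha is conditioned on, so the path is blocked at alpha.
Path 3: tau → sigma ← alpha → kappa ← mu
  alpha is a fork here and alpha is conditioned on, so the path is blocked at alpha.
Path 4: tau → sigma ← mu
  sigma is a collider and sigma is conditioned on, which opens it — no node blocks this path, so it is active.
Path 5: tau → kappa ← alpha → sigma ← mu
  alpha is a fork here and alpha is conditioned on, so the path is blocked at alpha.
Path 6: tau → kappa ← mu
  kappa is a collider and kappa is conditioned on, which opens it — no node blocks this path, so it is active.
Since the path tau → sigma ← mu is active, tau and mu are not d-separated given {alpha, kappa, sigma, zeta}.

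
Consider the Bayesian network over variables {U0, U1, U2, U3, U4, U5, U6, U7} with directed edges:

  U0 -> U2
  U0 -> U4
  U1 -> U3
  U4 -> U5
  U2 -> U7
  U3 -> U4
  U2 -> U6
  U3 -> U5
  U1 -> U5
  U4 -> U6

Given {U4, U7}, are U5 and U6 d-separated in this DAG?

We examine all 6 paths between U5 and U6:
  1. U5 ← U1 → U3 → U4 → U6 — U1:fork[open]; U3:chain[open]; U4:chain[blocks] ⇒ blocked
  2. U5 ← U1 → U3 → U4 ← U0 → U2 → U6 — U1:fork[open]; U3:chain[open]; U4:collider[open]; U0:fork[open]; U2:chain[open] ⇒ active
  3. U5 ← U4 → U6 — U4:fork[blocks] ⇒ blocked
  4. U5 ← U4 ← U0 → U2 → U6 — U4:chain[blocks]; U0:fork[open]; U2:chain[open] ⇒ blocked
  5. U5 ← U3 → U4 → U6 — U3:fork[open]; U4:chain[blocks] ⇒ blocked
  6. U5 ← U3 → U4 ← U0 → U2 → U6 — U3:fork[open]; U4:collider[open]; U0:fork[open]; U2:chain[open] ⇒ active
Since the path U5 ← U1 → U3 → U4 ← U0 → U2 → U6 is active, U5 and U6 are not d-separated given {U4, U7}.

No — U5 and U6 are not d-separated given {U4, U7}.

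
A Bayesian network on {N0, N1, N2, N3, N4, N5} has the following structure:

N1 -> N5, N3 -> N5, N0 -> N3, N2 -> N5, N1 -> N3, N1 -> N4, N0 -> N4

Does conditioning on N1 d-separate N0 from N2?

Yes — N0 and N2 are d-separated given {N1}.

There are 4 undirected paths between N0 and N2; checking each against the conditioning set {N1}:
  1. N0 → N4 ← N1 → N5 ← N2 — N4:collider[blocks]; N1:fork[blocks]; N5:collider[blocks] ⇒ blocked
  2. N0 → N4 ← N1 → N3 → N5 ← N2 — N4:collider[blocks]; N1:fork[blocks]; N3:chain[open]; N5:collider[blocks] ⇒ blocked
  3. N0 → N3 ← N1 → N5 ← N2 — N3:collider[blocks]; N1:fork[blocks]; N5:collider[blocks] ⇒ blocked
  4. N0 → N3 → N5 ← N2 — N3:chain[open]; N5:collider[blocks] ⇒ blocked
Since every path is blocked, d-separation holds.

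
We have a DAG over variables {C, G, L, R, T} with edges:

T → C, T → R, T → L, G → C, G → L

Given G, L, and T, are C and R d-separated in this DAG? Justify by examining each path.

Yes

There are 2 undirected paths between C and R; checking each against the conditioning set {G, L, T}:
  1. C ← G → L ← T → R — G:fork[blocks]; L:collider[open]; T:fork[blocks] ⇒ blocked
  2. C ← T → R — T:fork[blocks] ⇒ blocked
Every path is blocked, so C and R are d-separated given {G, L, T}.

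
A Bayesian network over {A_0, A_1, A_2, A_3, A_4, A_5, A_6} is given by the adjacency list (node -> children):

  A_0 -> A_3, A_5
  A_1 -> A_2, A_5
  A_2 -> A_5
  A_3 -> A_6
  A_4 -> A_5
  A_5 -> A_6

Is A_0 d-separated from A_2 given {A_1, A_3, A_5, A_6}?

4 paths connect A_0 and A_2; each must be blocked for d-separation to hold:
Path 1: A_0 → A_5 ← A_1 → A_2
  A_1 is a fork here and A_1 is conditioned on, so the path is blocked at A_1.
Path 2: A_0 → A_5 ← A_2
  A_5 is a collider and A_5 is conditioned on, which opens it — no node blocks this path, so it is active.
Path 3: A_0 → A_3 → A_6 ← A_5 ← A_1 → A_2
  A_3 is a chain here and A_3 is conditioned on, so the path is blocked at A_3.
Path 4: A_0 → A_3 → A_6 ← A_5 ← A_2
  A_3 is a chain here and A_3 is conditioned on, so the path is blocked at A_3.
Since the path A_0 → A_5 ← A_2 is active, A_0 and A_2 are not d-separated given {A_1, A_3, A_5, A_6}.

No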